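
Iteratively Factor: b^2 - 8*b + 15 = (b - 5)*(b - 3)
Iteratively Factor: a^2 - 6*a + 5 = (a - 1)*(a - 5)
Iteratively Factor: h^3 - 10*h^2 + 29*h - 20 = (h - 1)*(h^2 - 9*h + 20) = (h - 4)*(h - 1)*(h - 5)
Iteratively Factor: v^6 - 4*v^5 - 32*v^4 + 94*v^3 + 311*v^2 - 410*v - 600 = (v + 1)*(v^5 - 5*v^4 - 27*v^3 + 121*v^2 + 190*v - 600) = (v - 5)*(v + 1)*(v^4 - 27*v^2 - 14*v + 120) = (v - 5)*(v + 1)*(v + 4)*(v^3 - 4*v^2 - 11*v + 30) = (v - 5)*(v + 1)*(v + 3)*(v + 4)*(v^2 - 7*v + 10) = (v - 5)^2*(v + 1)*(v + 3)*(v + 4)*(v - 2)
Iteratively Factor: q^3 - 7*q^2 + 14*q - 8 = (q - 2)*(q^2 - 5*q + 4) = (q - 2)*(q - 1)*(q - 4)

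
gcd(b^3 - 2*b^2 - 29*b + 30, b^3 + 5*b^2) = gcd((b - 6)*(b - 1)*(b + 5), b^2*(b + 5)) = b + 5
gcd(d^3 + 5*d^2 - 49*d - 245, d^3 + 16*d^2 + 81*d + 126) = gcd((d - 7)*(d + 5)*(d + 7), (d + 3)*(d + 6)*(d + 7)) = d + 7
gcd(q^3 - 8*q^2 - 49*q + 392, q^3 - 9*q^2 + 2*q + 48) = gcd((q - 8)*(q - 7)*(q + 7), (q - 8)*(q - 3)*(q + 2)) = q - 8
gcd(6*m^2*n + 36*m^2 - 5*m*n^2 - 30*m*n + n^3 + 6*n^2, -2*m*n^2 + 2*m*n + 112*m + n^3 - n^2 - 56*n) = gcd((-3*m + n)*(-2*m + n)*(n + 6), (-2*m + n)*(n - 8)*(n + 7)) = 2*m - n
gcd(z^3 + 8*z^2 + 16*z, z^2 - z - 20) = z + 4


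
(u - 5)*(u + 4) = u^2 - u - 20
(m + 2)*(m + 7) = m^2 + 9*m + 14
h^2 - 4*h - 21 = (h - 7)*(h + 3)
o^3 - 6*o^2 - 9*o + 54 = (o - 6)*(o - 3)*(o + 3)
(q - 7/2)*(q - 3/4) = q^2 - 17*q/4 + 21/8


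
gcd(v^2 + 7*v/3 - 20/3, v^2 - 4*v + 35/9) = v - 5/3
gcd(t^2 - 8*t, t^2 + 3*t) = t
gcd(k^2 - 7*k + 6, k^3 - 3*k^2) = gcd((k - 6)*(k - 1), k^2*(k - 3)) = 1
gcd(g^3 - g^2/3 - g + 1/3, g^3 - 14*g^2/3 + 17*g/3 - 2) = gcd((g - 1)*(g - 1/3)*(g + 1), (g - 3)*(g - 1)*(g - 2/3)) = g - 1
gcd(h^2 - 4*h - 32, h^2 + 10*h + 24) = h + 4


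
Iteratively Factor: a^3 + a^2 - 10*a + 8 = (a - 2)*(a^2 + 3*a - 4) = (a - 2)*(a - 1)*(a + 4)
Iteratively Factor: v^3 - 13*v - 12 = (v - 4)*(v^2 + 4*v + 3) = (v - 4)*(v + 1)*(v + 3)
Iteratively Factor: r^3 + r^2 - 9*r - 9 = (r - 3)*(r^2 + 4*r + 3) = (r - 3)*(r + 1)*(r + 3)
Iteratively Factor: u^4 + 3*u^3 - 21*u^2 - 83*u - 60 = (u + 3)*(u^3 - 21*u - 20) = (u + 3)*(u + 4)*(u^2 - 4*u - 5) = (u - 5)*(u + 3)*(u + 4)*(u + 1)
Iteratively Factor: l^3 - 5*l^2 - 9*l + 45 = (l - 5)*(l^2 - 9) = (l - 5)*(l + 3)*(l - 3)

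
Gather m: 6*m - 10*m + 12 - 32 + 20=-4*m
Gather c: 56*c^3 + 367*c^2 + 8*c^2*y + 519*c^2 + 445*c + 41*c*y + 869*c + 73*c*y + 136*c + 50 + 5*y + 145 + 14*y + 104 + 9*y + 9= 56*c^3 + c^2*(8*y + 886) + c*(114*y + 1450) + 28*y + 308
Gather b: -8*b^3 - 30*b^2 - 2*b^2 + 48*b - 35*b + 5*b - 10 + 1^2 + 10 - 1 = -8*b^3 - 32*b^2 + 18*b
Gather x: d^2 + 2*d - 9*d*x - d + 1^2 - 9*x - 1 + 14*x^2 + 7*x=d^2 + d + 14*x^2 + x*(-9*d - 2)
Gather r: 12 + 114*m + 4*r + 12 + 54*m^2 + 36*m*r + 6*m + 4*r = 54*m^2 + 120*m + r*(36*m + 8) + 24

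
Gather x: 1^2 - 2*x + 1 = 2 - 2*x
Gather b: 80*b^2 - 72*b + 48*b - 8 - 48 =80*b^2 - 24*b - 56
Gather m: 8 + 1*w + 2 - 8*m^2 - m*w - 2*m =-8*m^2 + m*(-w - 2) + w + 10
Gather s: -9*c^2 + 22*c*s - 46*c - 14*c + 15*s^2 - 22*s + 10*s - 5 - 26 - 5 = -9*c^2 - 60*c + 15*s^2 + s*(22*c - 12) - 36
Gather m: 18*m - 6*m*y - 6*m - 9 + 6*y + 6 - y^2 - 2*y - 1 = m*(12 - 6*y) - y^2 + 4*y - 4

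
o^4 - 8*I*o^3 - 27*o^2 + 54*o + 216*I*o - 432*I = (o - 3)^2*(o + 6)*(o - 8*I)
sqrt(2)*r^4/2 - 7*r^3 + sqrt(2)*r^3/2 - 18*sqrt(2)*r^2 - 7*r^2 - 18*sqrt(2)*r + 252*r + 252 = (r - 6)*(r + 6)*(r - 7*sqrt(2))*(sqrt(2)*r/2 + sqrt(2)/2)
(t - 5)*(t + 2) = t^2 - 3*t - 10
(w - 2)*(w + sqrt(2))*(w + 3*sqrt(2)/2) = w^3 - 2*w^2 + 5*sqrt(2)*w^2/2 - 5*sqrt(2)*w + 3*w - 6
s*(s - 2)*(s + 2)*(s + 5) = s^4 + 5*s^3 - 4*s^2 - 20*s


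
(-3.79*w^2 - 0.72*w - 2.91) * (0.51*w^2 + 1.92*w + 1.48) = -1.9329*w^4 - 7.644*w^3 - 8.4757*w^2 - 6.6528*w - 4.3068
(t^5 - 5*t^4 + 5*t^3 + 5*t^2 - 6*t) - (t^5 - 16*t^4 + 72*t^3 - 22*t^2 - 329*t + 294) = 11*t^4 - 67*t^3 + 27*t^2 + 323*t - 294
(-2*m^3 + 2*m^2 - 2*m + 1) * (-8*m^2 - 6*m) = 16*m^5 - 4*m^4 + 4*m^3 + 4*m^2 - 6*m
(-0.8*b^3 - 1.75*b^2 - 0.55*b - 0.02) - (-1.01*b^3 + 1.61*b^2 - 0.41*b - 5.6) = 0.21*b^3 - 3.36*b^2 - 0.14*b + 5.58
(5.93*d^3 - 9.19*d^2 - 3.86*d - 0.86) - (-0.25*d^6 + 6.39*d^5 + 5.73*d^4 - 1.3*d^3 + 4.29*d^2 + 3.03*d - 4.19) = 0.25*d^6 - 6.39*d^5 - 5.73*d^4 + 7.23*d^3 - 13.48*d^2 - 6.89*d + 3.33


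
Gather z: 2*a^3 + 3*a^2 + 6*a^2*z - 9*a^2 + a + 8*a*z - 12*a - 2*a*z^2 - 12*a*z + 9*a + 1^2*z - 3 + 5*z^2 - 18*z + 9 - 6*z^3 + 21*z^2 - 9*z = 2*a^3 - 6*a^2 - 2*a - 6*z^3 + z^2*(26 - 2*a) + z*(6*a^2 - 4*a - 26) + 6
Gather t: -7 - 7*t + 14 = 7 - 7*t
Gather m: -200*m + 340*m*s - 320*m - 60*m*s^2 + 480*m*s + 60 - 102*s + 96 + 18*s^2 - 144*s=m*(-60*s^2 + 820*s - 520) + 18*s^2 - 246*s + 156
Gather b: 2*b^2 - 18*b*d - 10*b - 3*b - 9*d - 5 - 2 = 2*b^2 + b*(-18*d - 13) - 9*d - 7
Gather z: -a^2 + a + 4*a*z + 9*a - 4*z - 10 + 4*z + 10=-a^2 + 4*a*z + 10*a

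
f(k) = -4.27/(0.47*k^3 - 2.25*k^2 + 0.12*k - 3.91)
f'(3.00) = -0.02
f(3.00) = 0.38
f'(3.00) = -0.02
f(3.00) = 0.38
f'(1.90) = -0.19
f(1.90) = 0.50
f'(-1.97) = 0.23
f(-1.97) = 0.26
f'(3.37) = 0.03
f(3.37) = 0.39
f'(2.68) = -0.07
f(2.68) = 0.40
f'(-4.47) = 0.02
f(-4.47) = 0.05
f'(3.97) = 0.21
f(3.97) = 0.45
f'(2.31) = -0.12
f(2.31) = 0.43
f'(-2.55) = 0.12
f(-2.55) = 0.16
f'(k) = -4.27*(-1.41*k^2 + 4.5*k - 0.12)/(0.47*k^3 - 2.25*k^2 + 0.12*k - 3.91)^2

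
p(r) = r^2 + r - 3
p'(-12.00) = -23.00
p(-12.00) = 129.00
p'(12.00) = 25.00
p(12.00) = 153.00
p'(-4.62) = -8.24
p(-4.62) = 13.72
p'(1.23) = 3.46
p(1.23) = -0.26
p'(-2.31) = -3.62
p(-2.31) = 0.03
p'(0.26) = 1.52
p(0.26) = -2.67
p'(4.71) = 10.42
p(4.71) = 23.89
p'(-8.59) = -16.18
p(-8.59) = 62.20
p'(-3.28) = -5.56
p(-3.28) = 4.48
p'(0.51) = 2.02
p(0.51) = -2.23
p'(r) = 2*r + 1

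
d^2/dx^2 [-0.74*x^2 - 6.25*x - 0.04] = -1.48000000000000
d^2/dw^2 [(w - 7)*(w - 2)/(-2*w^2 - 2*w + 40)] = 2*(5*w^3 - 51*w^2 + 249*w - 257)/(w^6 + 3*w^5 - 57*w^4 - 119*w^3 + 1140*w^2 + 1200*w - 8000)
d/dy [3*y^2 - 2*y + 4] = 6*y - 2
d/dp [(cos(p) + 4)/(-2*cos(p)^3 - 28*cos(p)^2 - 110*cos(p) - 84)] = -(227*cos(p)/2 + 13*cos(2*p) + cos(3*p)/2 + 191)*sin(p)/(2*(cos(p)^3 + 14*cos(p)^2 + 55*cos(p) + 42)^2)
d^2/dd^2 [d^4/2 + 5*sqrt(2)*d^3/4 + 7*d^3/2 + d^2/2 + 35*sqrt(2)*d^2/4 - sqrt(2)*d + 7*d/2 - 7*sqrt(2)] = 6*d^2 + 15*sqrt(2)*d/2 + 21*d + 1 + 35*sqrt(2)/2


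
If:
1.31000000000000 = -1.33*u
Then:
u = -0.98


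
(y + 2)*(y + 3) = y^2 + 5*y + 6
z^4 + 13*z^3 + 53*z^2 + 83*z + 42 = (z + 1)*(z + 2)*(z + 3)*(z + 7)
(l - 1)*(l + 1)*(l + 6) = l^3 + 6*l^2 - l - 6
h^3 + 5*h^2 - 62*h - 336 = (h - 8)*(h + 6)*(h + 7)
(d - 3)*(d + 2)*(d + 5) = d^3 + 4*d^2 - 11*d - 30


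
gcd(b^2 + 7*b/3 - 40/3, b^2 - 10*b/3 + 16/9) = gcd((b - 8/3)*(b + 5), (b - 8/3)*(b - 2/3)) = b - 8/3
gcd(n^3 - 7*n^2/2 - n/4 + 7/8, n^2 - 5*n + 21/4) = n - 7/2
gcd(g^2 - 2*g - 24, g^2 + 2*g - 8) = g + 4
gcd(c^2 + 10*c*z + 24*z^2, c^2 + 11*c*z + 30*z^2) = c + 6*z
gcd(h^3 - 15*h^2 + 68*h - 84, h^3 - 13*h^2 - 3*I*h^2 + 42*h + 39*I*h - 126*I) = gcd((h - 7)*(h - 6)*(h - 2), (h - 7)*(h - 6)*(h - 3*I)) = h^2 - 13*h + 42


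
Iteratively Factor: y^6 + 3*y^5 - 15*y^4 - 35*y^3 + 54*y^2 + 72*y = (y)*(y^5 + 3*y^4 - 15*y^3 - 35*y^2 + 54*y + 72) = y*(y - 3)*(y^4 + 6*y^3 + 3*y^2 - 26*y - 24) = y*(y - 3)*(y + 4)*(y^3 + 2*y^2 - 5*y - 6) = y*(y - 3)*(y - 2)*(y + 4)*(y^2 + 4*y + 3) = y*(y - 3)*(y - 2)*(y + 1)*(y + 4)*(y + 3)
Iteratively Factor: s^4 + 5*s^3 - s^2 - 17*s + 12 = (s + 4)*(s^3 + s^2 - 5*s + 3) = (s + 3)*(s + 4)*(s^2 - 2*s + 1) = (s - 1)*(s + 3)*(s + 4)*(s - 1)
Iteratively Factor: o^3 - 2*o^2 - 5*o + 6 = (o - 1)*(o^2 - o - 6) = (o - 1)*(o + 2)*(o - 3)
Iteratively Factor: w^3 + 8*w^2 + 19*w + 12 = (w + 3)*(w^2 + 5*w + 4) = (w + 3)*(w + 4)*(w + 1)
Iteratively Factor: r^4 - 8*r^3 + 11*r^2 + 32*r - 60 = (r + 2)*(r^3 - 10*r^2 + 31*r - 30) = (r - 3)*(r + 2)*(r^2 - 7*r + 10) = (r - 5)*(r - 3)*(r + 2)*(r - 2)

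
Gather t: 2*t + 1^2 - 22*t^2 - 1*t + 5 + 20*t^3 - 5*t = 20*t^3 - 22*t^2 - 4*t + 6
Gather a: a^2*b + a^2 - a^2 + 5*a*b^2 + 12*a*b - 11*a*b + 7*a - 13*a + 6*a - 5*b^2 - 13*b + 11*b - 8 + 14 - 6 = a^2*b + a*(5*b^2 + b) - 5*b^2 - 2*b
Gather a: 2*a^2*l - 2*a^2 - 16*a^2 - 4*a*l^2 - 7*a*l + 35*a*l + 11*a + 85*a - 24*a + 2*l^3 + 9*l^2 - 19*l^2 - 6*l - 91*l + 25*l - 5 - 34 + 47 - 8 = a^2*(2*l - 18) + a*(-4*l^2 + 28*l + 72) + 2*l^3 - 10*l^2 - 72*l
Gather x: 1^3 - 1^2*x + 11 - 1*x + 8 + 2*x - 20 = 0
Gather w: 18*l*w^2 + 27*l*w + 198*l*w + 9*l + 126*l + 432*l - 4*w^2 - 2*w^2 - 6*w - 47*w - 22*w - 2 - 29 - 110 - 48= 567*l + w^2*(18*l - 6) + w*(225*l - 75) - 189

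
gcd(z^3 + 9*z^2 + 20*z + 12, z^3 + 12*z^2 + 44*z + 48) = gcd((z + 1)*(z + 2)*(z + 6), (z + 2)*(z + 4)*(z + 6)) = z^2 + 8*z + 12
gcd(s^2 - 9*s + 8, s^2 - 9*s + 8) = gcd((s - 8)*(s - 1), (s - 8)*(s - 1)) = s^2 - 9*s + 8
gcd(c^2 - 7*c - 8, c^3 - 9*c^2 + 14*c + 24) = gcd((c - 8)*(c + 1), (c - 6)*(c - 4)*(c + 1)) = c + 1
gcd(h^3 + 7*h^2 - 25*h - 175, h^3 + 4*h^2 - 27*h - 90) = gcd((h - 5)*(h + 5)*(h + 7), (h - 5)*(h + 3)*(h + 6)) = h - 5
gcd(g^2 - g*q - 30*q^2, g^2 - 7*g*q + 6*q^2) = -g + 6*q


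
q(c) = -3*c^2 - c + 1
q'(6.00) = -37.00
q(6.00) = -113.00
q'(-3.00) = 17.00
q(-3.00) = -23.00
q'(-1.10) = 5.60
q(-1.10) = -1.53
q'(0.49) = -3.94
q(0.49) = -0.21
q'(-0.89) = 4.34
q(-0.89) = -0.49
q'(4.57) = -28.42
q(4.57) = -66.22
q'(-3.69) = 21.14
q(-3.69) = -36.16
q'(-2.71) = 15.26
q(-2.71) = -18.32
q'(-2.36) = 13.16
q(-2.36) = -13.35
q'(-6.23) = 36.38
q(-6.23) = -109.21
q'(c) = -6*c - 1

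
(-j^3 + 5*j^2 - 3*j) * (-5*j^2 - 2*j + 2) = 5*j^5 - 23*j^4 + 3*j^3 + 16*j^2 - 6*j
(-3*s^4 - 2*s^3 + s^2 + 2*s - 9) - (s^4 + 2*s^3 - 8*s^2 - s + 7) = -4*s^4 - 4*s^3 + 9*s^2 + 3*s - 16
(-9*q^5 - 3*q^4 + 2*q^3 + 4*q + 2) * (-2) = 18*q^5 + 6*q^4 - 4*q^3 - 8*q - 4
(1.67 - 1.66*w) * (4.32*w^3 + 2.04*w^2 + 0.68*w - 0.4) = -7.1712*w^4 + 3.828*w^3 + 2.278*w^2 + 1.7996*w - 0.668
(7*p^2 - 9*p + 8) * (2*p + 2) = 14*p^3 - 4*p^2 - 2*p + 16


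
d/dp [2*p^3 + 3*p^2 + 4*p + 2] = 6*p^2 + 6*p + 4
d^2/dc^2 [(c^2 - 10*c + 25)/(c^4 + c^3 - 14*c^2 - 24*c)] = 2*(3*c^8 - 57*c^7 + 185*c^6 + 909*c^5 - 3228*c^4 - 6536*c^3 + 12900*c^2 + 25200*c + 14400)/(c^3*(c^9 + 3*c^8 - 39*c^7 - 155*c^6 + 402*c^5 + 2532*c^4 + 1000*c^3 - 12384*c^2 - 24192*c - 13824))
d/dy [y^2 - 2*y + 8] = 2*y - 2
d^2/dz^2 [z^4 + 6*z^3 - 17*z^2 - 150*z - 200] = 12*z^2 + 36*z - 34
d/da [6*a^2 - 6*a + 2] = 12*a - 6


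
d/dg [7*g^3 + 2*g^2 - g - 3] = 21*g^2 + 4*g - 1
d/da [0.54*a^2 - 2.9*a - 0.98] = 1.08*a - 2.9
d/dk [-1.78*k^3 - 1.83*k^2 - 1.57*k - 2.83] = -5.34*k^2 - 3.66*k - 1.57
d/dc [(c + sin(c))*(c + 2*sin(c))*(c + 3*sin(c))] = 6*c^2*cos(c) + 3*c^2 + 12*c*sin(c) + 11*c*sin(2*c) + 18*sin(c)^2*cos(c) + 11*sin(c)^2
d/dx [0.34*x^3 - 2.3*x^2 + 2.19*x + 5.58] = 1.02*x^2 - 4.6*x + 2.19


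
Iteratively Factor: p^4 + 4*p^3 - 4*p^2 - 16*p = (p - 2)*(p^3 + 6*p^2 + 8*p) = (p - 2)*(p + 2)*(p^2 + 4*p) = (p - 2)*(p + 2)*(p + 4)*(p)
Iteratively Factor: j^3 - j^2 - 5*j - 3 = (j + 1)*(j^2 - 2*j - 3) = (j + 1)^2*(j - 3)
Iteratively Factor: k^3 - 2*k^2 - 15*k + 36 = (k + 4)*(k^2 - 6*k + 9) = (k - 3)*(k + 4)*(k - 3)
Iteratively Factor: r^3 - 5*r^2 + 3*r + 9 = (r - 3)*(r^2 - 2*r - 3) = (r - 3)*(r + 1)*(r - 3)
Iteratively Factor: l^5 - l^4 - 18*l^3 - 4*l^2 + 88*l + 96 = (l + 2)*(l^4 - 3*l^3 - 12*l^2 + 20*l + 48) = (l + 2)^2*(l^3 - 5*l^2 - 2*l + 24) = (l + 2)^3*(l^2 - 7*l + 12) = (l - 3)*(l + 2)^3*(l - 4)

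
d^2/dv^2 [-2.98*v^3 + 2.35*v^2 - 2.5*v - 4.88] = 4.7 - 17.88*v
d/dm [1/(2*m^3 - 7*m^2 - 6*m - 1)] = 2*(-3*m^2 + 7*m + 3)/(-2*m^3 + 7*m^2 + 6*m + 1)^2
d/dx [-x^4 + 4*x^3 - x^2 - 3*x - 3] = -4*x^3 + 12*x^2 - 2*x - 3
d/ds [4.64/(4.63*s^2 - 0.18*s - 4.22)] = (0.8352 - 42.9664*s)/(-4.63*s^2 + 0.18*s + 4.22)^2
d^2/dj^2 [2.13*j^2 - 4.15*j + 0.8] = 4.26000000000000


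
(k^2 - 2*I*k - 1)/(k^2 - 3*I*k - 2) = (k - I)/(k - 2*I)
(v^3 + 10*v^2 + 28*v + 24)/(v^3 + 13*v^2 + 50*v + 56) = (v^2 + 8*v + 12)/(v^2 + 11*v + 28)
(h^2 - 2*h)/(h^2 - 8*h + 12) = h/(h - 6)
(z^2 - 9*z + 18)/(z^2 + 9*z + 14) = (z^2 - 9*z + 18)/(z^2 + 9*z + 14)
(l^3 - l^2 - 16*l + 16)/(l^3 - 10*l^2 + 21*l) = (l^3 - l^2 - 16*l + 16)/(l*(l^2 - 10*l + 21))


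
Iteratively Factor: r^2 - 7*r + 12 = (r - 3)*(r - 4)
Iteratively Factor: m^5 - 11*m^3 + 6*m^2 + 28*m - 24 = (m + 2)*(m^4 - 2*m^3 - 7*m^2 + 20*m - 12) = (m - 1)*(m + 2)*(m^3 - m^2 - 8*m + 12) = (m - 1)*(m + 2)*(m + 3)*(m^2 - 4*m + 4) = (m - 2)*(m - 1)*(m + 2)*(m + 3)*(m - 2)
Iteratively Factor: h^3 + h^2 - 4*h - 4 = (h - 2)*(h^2 + 3*h + 2) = (h - 2)*(h + 2)*(h + 1)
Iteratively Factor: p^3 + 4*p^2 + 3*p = (p + 1)*(p^2 + 3*p) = p*(p + 1)*(p + 3)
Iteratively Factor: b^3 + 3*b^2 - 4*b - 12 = (b + 2)*(b^2 + b - 6) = (b + 2)*(b + 3)*(b - 2)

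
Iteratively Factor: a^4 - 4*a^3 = (a - 4)*(a^3) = a*(a - 4)*(a^2) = a^2*(a - 4)*(a)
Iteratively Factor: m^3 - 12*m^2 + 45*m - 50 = (m - 5)*(m^2 - 7*m + 10) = (m - 5)*(m - 2)*(m - 5)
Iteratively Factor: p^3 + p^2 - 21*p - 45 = (p + 3)*(p^2 - 2*p - 15) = (p - 5)*(p + 3)*(p + 3)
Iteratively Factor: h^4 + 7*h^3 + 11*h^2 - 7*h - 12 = (h + 4)*(h^3 + 3*h^2 - h - 3) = (h + 3)*(h + 4)*(h^2 - 1) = (h + 1)*(h + 3)*(h + 4)*(h - 1)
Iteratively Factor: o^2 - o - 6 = (o - 3)*(o + 2)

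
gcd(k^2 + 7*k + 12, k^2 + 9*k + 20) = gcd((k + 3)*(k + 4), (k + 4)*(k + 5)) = k + 4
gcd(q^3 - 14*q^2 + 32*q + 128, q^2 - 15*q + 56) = q - 8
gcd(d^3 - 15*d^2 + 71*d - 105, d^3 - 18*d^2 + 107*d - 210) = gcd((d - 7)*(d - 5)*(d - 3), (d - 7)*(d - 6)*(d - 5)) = d^2 - 12*d + 35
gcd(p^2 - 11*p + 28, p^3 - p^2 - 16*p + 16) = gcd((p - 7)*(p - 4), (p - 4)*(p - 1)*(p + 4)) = p - 4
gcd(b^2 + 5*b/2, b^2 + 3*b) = b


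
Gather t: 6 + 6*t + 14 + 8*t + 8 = 14*t + 28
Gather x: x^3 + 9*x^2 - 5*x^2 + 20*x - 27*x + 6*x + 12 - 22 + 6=x^3 + 4*x^2 - x - 4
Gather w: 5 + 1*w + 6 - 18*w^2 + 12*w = -18*w^2 + 13*w + 11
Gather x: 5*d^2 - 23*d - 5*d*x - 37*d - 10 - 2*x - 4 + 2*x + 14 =5*d^2 - 5*d*x - 60*d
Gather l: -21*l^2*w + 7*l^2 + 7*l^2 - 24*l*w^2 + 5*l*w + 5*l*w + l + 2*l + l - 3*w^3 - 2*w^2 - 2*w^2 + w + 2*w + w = l^2*(14 - 21*w) + l*(-24*w^2 + 10*w + 4) - 3*w^3 - 4*w^2 + 4*w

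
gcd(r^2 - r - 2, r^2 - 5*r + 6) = r - 2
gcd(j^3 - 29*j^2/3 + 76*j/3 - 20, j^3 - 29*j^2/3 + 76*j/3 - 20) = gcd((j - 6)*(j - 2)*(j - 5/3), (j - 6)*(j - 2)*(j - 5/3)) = j^3 - 29*j^2/3 + 76*j/3 - 20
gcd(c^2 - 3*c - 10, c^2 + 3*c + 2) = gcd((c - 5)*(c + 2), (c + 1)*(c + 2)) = c + 2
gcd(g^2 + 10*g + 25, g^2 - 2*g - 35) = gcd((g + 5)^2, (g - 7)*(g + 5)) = g + 5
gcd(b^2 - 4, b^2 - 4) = b^2 - 4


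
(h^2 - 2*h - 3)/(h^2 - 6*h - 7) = (h - 3)/(h - 7)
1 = 1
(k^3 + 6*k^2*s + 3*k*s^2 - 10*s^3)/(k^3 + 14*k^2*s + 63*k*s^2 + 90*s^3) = (k^2 + k*s - 2*s^2)/(k^2 + 9*k*s + 18*s^2)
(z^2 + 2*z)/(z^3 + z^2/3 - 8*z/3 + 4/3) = 3*z/(3*z^2 - 5*z + 2)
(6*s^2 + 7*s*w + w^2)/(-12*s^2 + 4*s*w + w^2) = (-s - w)/(2*s - w)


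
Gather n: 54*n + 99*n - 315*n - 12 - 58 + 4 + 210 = 144 - 162*n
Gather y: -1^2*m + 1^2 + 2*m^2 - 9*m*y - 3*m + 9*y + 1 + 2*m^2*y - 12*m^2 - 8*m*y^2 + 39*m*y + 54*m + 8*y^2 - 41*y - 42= -10*m^2 + 50*m + y^2*(8 - 8*m) + y*(2*m^2 + 30*m - 32) - 40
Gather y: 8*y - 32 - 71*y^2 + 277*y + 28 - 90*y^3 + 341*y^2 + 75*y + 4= -90*y^3 + 270*y^2 + 360*y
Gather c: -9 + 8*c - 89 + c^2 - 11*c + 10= c^2 - 3*c - 88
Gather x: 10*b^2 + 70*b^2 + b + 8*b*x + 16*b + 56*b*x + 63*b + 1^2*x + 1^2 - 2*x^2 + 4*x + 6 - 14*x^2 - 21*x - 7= 80*b^2 + 80*b - 16*x^2 + x*(64*b - 16)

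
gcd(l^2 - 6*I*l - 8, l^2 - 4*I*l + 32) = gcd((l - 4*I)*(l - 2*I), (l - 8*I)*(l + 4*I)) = 1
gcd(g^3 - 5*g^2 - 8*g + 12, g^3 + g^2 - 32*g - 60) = g^2 - 4*g - 12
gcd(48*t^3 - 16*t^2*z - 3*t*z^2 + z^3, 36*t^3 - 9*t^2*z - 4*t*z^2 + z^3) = 12*t^2 - 7*t*z + z^2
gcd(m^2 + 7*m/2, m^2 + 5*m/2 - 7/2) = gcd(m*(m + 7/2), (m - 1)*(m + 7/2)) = m + 7/2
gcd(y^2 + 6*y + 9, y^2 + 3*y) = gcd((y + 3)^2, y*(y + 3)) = y + 3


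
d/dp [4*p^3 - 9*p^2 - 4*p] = 12*p^2 - 18*p - 4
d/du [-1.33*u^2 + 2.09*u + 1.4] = 2.09 - 2.66*u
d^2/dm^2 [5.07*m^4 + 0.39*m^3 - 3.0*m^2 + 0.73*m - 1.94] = 60.84*m^2 + 2.34*m - 6.0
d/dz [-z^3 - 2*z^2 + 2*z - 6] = -3*z^2 - 4*z + 2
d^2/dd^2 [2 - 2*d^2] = -4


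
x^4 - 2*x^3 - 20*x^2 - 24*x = x*(x - 6)*(x + 2)^2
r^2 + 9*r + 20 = (r + 4)*(r + 5)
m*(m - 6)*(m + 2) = m^3 - 4*m^2 - 12*m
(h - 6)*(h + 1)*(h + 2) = h^3 - 3*h^2 - 16*h - 12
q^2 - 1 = (q - 1)*(q + 1)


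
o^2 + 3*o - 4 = (o - 1)*(o + 4)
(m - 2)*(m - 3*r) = m^2 - 3*m*r - 2*m + 6*r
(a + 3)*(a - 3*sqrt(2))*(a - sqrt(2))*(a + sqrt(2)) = a^4 - 3*sqrt(2)*a^3 + 3*a^3 - 9*sqrt(2)*a^2 - 2*a^2 - 6*a + 6*sqrt(2)*a + 18*sqrt(2)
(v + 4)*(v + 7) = v^2 + 11*v + 28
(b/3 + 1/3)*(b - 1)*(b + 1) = b^3/3 + b^2/3 - b/3 - 1/3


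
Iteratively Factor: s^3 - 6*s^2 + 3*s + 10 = (s - 2)*(s^2 - 4*s - 5) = (s - 5)*(s - 2)*(s + 1)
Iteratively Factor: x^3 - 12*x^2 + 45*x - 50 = (x - 5)*(x^2 - 7*x + 10) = (x - 5)^2*(x - 2)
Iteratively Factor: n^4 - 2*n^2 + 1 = (n - 1)*(n^3 + n^2 - n - 1) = (n - 1)^2*(n^2 + 2*n + 1) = (n - 1)^2*(n + 1)*(n + 1)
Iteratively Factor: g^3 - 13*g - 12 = (g - 4)*(g^2 + 4*g + 3) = (g - 4)*(g + 3)*(g + 1)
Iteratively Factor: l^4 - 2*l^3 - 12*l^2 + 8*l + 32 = (l - 4)*(l^3 + 2*l^2 - 4*l - 8) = (l - 4)*(l - 2)*(l^2 + 4*l + 4) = (l - 4)*(l - 2)*(l + 2)*(l + 2)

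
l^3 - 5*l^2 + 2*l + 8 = (l - 4)*(l - 2)*(l + 1)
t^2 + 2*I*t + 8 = (t - 2*I)*(t + 4*I)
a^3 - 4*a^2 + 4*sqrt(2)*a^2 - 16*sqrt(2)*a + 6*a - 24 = (a - 4)*(a + sqrt(2))*(a + 3*sqrt(2))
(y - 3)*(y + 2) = y^2 - y - 6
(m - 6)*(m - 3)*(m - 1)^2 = m^4 - 11*m^3 + 37*m^2 - 45*m + 18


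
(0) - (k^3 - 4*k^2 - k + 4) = -k^3 + 4*k^2 + k - 4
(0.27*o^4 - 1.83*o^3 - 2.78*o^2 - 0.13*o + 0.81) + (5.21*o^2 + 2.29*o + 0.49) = 0.27*o^4 - 1.83*o^3 + 2.43*o^2 + 2.16*o + 1.3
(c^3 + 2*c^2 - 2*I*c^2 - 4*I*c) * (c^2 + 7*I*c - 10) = c^5 + 2*c^4 + 5*I*c^4 + 4*c^3 + 10*I*c^3 + 8*c^2 + 20*I*c^2 + 40*I*c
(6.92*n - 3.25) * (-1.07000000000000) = 3.4775 - 7.4044*n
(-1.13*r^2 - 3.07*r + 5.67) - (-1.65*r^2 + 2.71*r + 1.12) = 0.52*r^2 - 5.78*r + 4.55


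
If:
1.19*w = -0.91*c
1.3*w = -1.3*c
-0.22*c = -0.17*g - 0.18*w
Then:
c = 0.00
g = 0.00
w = 0.00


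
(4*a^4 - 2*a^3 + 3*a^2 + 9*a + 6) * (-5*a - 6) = -20*a^5 - 14*a^4 - 3*a^3 - 63*a^2 - 84*a - 36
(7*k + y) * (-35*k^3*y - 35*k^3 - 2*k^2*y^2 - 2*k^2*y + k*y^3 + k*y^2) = -245*k^4*y - 245*k^4 - 49*k^3*y^2 - 49*k^3*y + 5*k^2*y^3 + 5*k^2*y^2 + k*y^4 + k*y^3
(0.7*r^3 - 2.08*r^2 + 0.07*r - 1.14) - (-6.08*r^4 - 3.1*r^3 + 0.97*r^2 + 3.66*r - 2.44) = 6.08*r^4 + 3.8*r^3 - 3.05*r^2 - 3.59*r + 1.3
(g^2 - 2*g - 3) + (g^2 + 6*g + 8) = 2*g^2 + 4*g + 5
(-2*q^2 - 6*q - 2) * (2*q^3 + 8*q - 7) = -4*q^5 - 12*q^4 - 20*q^3 - 34*q^2 + 26*q + 14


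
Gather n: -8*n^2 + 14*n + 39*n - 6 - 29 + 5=-8*n^2 + 53*n - 30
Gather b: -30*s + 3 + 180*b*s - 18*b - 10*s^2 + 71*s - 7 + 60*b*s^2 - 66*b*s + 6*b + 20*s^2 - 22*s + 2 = b*(60*s^2 + 114*s - 12) + 10*s^2 + 19*s - 2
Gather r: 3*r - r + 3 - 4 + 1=2*r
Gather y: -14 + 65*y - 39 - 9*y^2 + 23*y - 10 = -9*y^2 + 88*y - 63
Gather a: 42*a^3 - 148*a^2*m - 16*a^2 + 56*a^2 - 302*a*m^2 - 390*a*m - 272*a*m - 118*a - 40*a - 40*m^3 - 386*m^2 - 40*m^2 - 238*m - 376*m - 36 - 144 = 42*a^3 + a^2*(40 - 148*m) + a*(-302*m^2 - 662*m - 158) - 40*m^3 - 426*m^2 - 614*m - 180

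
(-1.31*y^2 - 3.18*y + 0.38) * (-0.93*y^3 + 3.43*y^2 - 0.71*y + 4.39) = 1.2183*y^5 - 1.5359*y^4 - 10.3307*y^3 - 2.1897*y^2 - 14.23*y + 1.6682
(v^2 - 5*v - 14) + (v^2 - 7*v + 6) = 2*v^2 - 12*v - 8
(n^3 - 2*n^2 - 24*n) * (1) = n^3 - 2*n^2 - 24*n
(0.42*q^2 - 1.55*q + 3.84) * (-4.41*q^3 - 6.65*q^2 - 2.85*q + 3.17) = -1.8522*q^5 + 4.0425*q^4 - 7.8239*q^3 - 19.7871*q^2 - 15.8575*q + 12.1728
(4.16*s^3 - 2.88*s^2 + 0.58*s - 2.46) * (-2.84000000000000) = -11.8144*s^3 + 8.1792*s^2 - 1.6472*s + 6.9864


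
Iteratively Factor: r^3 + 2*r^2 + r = (r + 1)*(r^2 + r) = r*(r + 1)*(r + 1)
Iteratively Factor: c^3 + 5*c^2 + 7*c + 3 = (c + 3)*(c^2 + 2*c + 1) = (c + 1)*(c + 3)*(c + 1)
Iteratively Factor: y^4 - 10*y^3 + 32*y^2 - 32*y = (y)*(y^3 - 10*y^2 + 32*y - 32) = y*(y - 2)*(y^2 - 8*y + 16) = y*(y - 4)*(y - 2)*(y - 4)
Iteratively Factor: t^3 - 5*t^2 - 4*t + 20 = (t + 2)*(t^2 - 7*t + 10) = (t - 2)*(t + 2)*(t - 5)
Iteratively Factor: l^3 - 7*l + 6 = (l - 2)*(l^2 + 2*l - 3) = (l - 2)*(l + 3)*(l - 1)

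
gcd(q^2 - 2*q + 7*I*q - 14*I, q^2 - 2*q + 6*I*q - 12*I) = q - 2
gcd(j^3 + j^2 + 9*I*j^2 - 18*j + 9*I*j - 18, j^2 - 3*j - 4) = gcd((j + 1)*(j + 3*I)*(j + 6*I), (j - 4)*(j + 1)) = j + 1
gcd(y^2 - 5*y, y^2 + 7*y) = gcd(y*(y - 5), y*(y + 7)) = y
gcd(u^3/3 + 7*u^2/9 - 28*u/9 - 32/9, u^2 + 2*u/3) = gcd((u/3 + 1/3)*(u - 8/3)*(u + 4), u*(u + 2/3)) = 1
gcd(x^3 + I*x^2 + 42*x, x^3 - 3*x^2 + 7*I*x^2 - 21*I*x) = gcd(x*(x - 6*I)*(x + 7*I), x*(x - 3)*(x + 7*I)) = x^2 + 7*I*x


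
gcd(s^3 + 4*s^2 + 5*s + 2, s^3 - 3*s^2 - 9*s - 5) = s^2 + 2*s + 1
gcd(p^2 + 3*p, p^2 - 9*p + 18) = 1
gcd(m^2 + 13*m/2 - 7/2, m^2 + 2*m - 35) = m + 7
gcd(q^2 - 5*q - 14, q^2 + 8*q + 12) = q + 2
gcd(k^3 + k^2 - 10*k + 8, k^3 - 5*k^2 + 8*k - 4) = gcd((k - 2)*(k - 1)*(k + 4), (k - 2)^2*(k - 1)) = k^2 - 3*k + 2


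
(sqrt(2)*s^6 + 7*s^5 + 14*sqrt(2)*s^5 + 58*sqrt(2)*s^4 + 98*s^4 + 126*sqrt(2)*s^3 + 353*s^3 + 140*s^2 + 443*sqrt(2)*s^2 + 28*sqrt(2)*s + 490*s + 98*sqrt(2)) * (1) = sqrt(2)*s^6 + 7*s^5 + 14*sqrt(2)*s^5 + 58*sqrt(2)*s^4 + 98*s^4 + 126*sqrt(2)*s^3 + 353*s^3 + 140*s^2 + 443*sqrt(2)*s^2 + 28*sqrt(2)*s + 490*s + 98*sqrt(2)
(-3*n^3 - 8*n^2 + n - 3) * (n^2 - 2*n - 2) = -3*n^5 - 2*n^4 + 23*n^3 + 11*n^2 + 4*n + 6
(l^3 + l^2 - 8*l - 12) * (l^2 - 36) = l^5 + l^4 - 44*l^3 - 48*l^2 + 288*l + 432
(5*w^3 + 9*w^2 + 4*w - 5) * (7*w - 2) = 35*w^4 + 53*w^3 + 10*w^2 - 43*w + 10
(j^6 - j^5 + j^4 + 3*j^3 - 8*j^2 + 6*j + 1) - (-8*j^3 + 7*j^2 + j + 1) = j^6 - j^5 + j^4 + 11*j^3 - 15*j^2 + 5*j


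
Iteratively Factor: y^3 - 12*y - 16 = (y + 2)*(y^2 - 2*y - 8) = (y + 2)^2*(y - 4)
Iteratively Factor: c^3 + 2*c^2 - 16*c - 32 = (c - 4)*(c^2 + 6*c + 8) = (c - 4)*(c + 4)*(c + 2)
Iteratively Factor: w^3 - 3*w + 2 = (w - 1)*(w^2 + w - 2) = (w - 1)*(w + 2)*(w - 1)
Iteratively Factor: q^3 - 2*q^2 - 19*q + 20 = (q + 4)*(q^2 - 6*q + 5) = (q - 5)*(q + 4)*(q - 1)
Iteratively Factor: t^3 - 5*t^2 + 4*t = (t)*(t^2 - 5*t + 4) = t*(t - 1)*(t - 4)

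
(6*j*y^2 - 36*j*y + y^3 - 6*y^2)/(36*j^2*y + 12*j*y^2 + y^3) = (y - 6)/(6*j + y)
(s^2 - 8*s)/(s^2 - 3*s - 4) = s*(8 - s)/(-s^2 + 3*s + 4)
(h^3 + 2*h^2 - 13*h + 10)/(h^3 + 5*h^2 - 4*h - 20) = (h - 1)/(h + 2)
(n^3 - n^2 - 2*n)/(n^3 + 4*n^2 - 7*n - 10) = n/(n + 5)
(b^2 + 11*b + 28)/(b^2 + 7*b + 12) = (b + 7)/(b + 3)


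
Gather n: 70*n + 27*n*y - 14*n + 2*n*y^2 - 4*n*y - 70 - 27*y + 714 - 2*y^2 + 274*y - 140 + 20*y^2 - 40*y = n*(2*y^2 + 23*y + 56) + 18*y^2 + 207*y + 504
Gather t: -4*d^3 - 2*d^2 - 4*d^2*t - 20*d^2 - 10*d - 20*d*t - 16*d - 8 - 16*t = -4*d^3 - 22*d^2 - 26*d + t*(-4*d^2 - 20*d - 16) - 8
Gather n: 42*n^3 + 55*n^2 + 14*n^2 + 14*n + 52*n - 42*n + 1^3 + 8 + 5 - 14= 42*n^3 + 69*n^2 + 24*n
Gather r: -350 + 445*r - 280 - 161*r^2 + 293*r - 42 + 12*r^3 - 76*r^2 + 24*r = 12*r^3 - 237*r^2 + 762*r - 672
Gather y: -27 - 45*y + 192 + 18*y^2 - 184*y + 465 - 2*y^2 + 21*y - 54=16*y^2 - 208*y + 576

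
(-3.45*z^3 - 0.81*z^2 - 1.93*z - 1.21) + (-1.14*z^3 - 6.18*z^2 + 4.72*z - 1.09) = -4.59*z^3 - 6.99*z^2 + 2.79*z - 2.3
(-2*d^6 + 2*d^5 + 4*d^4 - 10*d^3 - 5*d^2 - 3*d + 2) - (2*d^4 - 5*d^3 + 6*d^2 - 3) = -2*d^6 + 2*d^5 + 2*d^4 - 5*d^3 - 11*d^2 - 3*d + 5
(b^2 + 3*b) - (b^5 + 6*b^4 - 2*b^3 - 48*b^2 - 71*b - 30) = -b^5 - 6*b^4 + 2*b^3 + 49*b^2 + 74*b + 30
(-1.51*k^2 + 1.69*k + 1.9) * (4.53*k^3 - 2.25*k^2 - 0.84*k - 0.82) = -6.8403*k^5 + 11.0532*k^4 + 6.0729*k^3 - 4.4564*k^2 - 2.9818*k - 1.558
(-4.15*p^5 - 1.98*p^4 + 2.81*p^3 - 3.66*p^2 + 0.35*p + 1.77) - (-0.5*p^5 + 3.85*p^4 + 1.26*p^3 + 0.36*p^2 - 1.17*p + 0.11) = -3.65*p^5 - 5.83*p^4 + 1.55*p^3 - 4.02*p^2 + 1.52*p + 1.66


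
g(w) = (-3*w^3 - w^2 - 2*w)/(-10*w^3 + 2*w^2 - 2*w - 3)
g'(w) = (-9*w^2 - 2*w - 2)/(-10*w^3 + 2*w^2 - 2*w - 3) + (30*w^2 - 4*w + 2)*(-3*w^3 - w^2 - 2*w)/(-10*w^3 + 2*w^2 - 2*w - 3)^2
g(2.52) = 0.38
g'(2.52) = -0.04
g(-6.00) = 0.28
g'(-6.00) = -0.00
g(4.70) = 0.34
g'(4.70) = -0.01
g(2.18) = 0.40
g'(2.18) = -0.05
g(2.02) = 0.40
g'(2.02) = -0.05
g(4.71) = 0.34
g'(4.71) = -0.01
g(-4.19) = 0.27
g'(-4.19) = -0.00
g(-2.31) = 0.27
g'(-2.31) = 0.00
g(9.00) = 0.32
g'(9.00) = 0.00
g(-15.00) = 0.29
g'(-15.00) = 0.00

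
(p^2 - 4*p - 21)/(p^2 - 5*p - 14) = (p + 3)/(p + 2)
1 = 1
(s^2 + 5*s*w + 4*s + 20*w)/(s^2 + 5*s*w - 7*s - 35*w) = (s + 4)/(s - 7)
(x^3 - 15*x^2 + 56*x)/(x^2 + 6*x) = (x^2 - 15*x + 56)/(x + 6)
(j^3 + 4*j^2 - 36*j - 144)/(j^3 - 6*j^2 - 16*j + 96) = (j + 6)/(j - 4)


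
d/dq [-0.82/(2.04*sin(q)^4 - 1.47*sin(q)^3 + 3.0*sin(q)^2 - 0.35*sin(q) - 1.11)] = (6.6912*sin(q)^3 - 3.6162*sin(q)^2 + 4.92*sin(q) - 0.287)*cos(q)/(-2.04*sin(q)^4 + 1.47*sin(q)^3 - 3.0*sin(q)^2 + 0.35*sin(q) + 1.11)^2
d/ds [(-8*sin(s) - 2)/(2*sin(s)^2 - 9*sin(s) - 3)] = 2*(8*sin(s)^2 + 4*sin(s) + 3)*cos(s)/(2*sin(s)^2 - 9*sin(s) - 3)^2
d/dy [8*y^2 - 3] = 16*y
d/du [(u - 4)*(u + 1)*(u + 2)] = 3*u^2 - 2*u - 10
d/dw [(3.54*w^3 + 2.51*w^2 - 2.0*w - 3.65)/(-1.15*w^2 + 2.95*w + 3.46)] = (-4.071*w^4 + 20.886*w^3 + 41.8497*w^2 + 8.9742*w + 3.8475)/(1.3225*w^4 - 6.785*w^3 + 0.744500000000001*w^2 + 20.414*w + 11.9716)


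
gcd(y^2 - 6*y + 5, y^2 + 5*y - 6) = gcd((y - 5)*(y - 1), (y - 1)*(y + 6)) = y - 1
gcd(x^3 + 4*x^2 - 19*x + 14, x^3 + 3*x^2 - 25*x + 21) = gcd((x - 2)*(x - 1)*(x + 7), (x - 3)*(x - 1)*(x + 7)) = x^2 + 6*x - 7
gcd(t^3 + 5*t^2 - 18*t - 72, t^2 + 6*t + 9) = t + 3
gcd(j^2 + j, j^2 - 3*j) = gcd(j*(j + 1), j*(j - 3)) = j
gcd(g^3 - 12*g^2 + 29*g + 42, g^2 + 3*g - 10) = 1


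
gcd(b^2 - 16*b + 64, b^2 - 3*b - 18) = 1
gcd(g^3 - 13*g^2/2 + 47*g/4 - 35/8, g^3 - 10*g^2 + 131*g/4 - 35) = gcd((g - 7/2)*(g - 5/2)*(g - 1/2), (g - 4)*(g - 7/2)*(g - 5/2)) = g^2 - 6*g + 35/4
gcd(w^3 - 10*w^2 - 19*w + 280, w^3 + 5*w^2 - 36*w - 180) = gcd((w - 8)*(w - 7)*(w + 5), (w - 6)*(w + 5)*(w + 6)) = w + 5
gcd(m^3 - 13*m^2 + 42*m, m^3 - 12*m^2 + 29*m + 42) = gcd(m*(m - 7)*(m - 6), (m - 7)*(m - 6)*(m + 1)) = m^2 - 13*m + 42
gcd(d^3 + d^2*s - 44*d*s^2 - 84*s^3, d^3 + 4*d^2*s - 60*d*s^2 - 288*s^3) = d + 6*s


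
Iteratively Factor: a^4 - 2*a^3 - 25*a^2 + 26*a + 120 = (a - 3)*(a^3 + a^2 - 22*a - 40) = (a - 3)*(a + 2)*(a^2 - a - 20) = (a - 5)*(a - 3)*(a + 2)*(a + 4)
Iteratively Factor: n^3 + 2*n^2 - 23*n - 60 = (n + 4)*(n^2 - 2*n - 15) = (n + 3)*(n + 4)*(n - 5)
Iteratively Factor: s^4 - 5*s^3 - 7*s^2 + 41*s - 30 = (s - 1)*(s^3 - 4*s^2 - 11*s + 30) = (s - 1)*(s + 3)*(s^2 - 7*s + 10) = (s - 5)*(s - 1)*(s + 3)*(s - 2)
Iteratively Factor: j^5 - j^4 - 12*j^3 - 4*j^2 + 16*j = (j + 2)*(j^4 - 3*j^3 - 6*j^2 + 8*j) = (j + 2)^2*(j^3 - 5*j^2 + 4*j) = (j - 1)*(j + 2)^2*(j^2 - 4*j) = j*(j - 1)*(j + 2)^2*(j - 4)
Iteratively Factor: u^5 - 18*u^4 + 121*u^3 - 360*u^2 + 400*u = (u - 5)*(u^4 - 13*u^3 + 56*u^2 - 80*u) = (u - 5)*(u - 4)*(u^3 - 9*u^2 + 20*u) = u*(u - 5)*(u - 4)*(u^2 - 9*u + 20) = u*(u - 5)^2*(u - 4)*(u - 4)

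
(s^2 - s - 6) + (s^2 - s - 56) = 2*s^2 - 2*s - 62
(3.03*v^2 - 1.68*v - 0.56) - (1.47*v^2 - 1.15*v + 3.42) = 1.56*v^2 - 0.53*v - 3.98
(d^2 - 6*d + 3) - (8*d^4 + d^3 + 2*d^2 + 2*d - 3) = -8*d^4 - d^3 - d^2 - 8*d + 6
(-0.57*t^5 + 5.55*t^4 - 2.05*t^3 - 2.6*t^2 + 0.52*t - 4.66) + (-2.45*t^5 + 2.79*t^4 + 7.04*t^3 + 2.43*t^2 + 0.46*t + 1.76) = -3.02*t^5 + 8.34*t^4 + 4.99*t^3 - 0.17*t^2 + 0.98*t - 2.9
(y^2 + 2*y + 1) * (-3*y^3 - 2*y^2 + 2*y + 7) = -3*y^5 - 8*y^4 - 5*y^3 + 9*y^2 + 16*y + 7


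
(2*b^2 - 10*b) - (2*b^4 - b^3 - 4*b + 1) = -2*b^4 + b^3 + 2*b^2 - 6*b - 1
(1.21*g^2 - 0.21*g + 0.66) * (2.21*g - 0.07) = 2.6741*g^3 - 0.5488*g^2 + 1.4733*g - 0.0462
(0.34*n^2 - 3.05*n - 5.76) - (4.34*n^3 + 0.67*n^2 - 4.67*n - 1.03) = -4.34*n^3 - 0.33*n^2 + 1.62*n - 4.73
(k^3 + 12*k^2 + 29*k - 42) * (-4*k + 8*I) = -4*k^4 - 48*k^3 + 8*I*k^3 - 116*k^2 + 96*I*k^2 + 168*k + 232*I*k - 336*I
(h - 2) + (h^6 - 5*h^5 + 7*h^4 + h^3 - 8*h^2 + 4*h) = h^6 - 5*h^5 + 7*h^4 + h^3 - 8*h^2 + 5*h - 2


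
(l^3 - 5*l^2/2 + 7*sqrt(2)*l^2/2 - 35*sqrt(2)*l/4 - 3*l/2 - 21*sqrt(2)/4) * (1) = l^3 - 5*l^2/2 + 7*sqrt(2)*l^2/2 - 35*sqrt(2)*l/4 - 3*l/2 - 21*sqrt(2)/4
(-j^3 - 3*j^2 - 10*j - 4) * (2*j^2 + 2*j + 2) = -2*j^5 - 8*j^4 - 28*j^3 - 34*j^2 - 28*j - 8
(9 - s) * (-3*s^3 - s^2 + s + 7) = 3*s^4 - 26*s^3 - 10*s^2 + 2*s + 63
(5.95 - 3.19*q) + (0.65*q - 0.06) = 5.89 - 2.54*q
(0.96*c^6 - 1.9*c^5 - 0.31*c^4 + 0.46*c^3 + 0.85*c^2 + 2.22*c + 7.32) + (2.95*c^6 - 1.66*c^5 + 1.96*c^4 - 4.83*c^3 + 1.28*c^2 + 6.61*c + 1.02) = 3.91*c^6 - 3.56*c^5 + 1.65*c^4 - 4.37*c^3 + 2.13*c^2 + 8.83*c + 8.34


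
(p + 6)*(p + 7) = p^2 + 13*p + 42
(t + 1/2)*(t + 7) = t^2 + 15*t/2 + 7/2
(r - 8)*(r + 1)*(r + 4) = r^3 - 3*r^2 - 36*r - 32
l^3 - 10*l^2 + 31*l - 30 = (l - 5)*(l - 3)*(l - 2)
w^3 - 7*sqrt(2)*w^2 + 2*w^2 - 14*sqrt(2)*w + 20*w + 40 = (w + 2)*(w - 5*sqrt(2))*(w - 2*sqrt(2))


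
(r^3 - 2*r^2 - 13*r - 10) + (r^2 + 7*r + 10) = r^3 - r^2 - 6*r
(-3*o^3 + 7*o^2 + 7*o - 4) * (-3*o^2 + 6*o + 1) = 9*o^5 - 39*o^4 + 18*o^3 + 61*o^2 - 17*o - 4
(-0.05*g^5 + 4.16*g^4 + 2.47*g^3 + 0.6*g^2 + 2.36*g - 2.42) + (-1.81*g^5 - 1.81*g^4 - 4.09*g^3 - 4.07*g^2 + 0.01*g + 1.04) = -1.86*g^5 + 2.35*g^4 - 1.62*g^3 - 3.47*g^2 + 2.37*g - 1.38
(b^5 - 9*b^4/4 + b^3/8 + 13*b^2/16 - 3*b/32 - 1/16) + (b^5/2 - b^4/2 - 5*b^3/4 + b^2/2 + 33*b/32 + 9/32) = 3*b^5/2 - 11*b^4/4 - 9*b^3/8 + 21*b^2/16 + 15*b/16 + 7/32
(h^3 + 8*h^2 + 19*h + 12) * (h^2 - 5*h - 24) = h^5 + 3*h^4 - 45*h^3 - 275*h^2 - 516*h - 288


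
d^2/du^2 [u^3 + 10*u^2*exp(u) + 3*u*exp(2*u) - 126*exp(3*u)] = 10*u^2*exp(u) + 12*u*exp(2*u) + 40*u*exp(u) + 6*u - 1134*exp(3*u) + 12*exp(2*u) + 20*exp(u)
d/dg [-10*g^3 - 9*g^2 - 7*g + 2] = -30*g^2 - 18*g - 7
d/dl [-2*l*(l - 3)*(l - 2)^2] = -8*l^3 + 42*l^2 - 64*l + 24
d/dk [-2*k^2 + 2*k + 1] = 2 - 4*k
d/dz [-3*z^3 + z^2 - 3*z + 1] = -9*z^2 + 2*z - 3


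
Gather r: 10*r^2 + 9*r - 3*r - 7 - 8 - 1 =10*r^2 + 6*r - 16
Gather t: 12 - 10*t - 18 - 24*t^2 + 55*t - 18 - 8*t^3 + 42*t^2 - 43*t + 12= -8*t^3 + 18*t^2 + 2*t - 12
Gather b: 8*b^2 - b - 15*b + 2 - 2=8*b^2 - 16*b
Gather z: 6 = 6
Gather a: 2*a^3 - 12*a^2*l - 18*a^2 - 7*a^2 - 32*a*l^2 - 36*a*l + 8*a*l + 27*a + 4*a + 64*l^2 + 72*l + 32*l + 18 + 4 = 2*a^3 + a^2*(-12*l - 25) + a*(-32*l^2 - 28*l + 31) + 64*l^2 + 104*l + 22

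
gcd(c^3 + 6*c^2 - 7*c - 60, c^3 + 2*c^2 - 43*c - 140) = c^2 + 9*c + 20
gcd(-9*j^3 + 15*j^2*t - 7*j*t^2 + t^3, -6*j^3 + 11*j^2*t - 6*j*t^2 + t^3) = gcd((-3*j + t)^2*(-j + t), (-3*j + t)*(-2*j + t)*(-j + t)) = 3*j^2 - 4*j*t + t^2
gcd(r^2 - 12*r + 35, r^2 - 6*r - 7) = r - 7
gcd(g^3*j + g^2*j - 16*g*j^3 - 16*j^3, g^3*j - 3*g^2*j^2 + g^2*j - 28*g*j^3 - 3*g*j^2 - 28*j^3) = g^2*j + 4*g*j^2 + g*j + 4*j^2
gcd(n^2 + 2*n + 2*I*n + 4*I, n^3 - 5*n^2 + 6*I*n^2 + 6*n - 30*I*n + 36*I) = 1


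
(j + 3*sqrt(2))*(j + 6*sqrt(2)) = j^2 + 9*sqrt(2)*j + 36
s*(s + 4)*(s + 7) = s^3 + 11*s^2 + 28*s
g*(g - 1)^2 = g^3 - 2*g^2 + g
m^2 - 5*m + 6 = (m - 3)*(m - 2)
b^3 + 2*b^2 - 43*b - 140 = (b - 7)*(b + 4)*(b + 5)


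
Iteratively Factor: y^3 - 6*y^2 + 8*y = (y)*(y^2 - 6*y + 8) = y*(y - 4)*(y - 2)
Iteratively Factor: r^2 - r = (r)*(r - 1)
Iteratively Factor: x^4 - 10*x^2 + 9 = (x - 1)*(x^3 + x^2 - 9*x - 9) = (x - 1)*(x + 1)*(x^2 - 9) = (x - 1)*(x + 1)*(x + 3)*(x - 3)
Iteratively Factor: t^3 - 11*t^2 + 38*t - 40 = (t - 2)*(t^2 - 9*t + 20) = (t - 4)*(t - 2)*(t - 5)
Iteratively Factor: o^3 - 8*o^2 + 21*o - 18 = (o - 2)*(o^2 - 6*o + 9) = (o - 3)*(o - 2)*(o - 3)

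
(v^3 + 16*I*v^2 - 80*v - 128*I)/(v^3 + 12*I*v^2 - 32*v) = (v + 4*I)/v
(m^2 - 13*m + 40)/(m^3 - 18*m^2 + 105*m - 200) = 1/(m - 5)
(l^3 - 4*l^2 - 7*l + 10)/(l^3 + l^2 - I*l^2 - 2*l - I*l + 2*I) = (l - 5)/(l - I)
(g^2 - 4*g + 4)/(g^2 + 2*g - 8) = (g - 2)/(g + 4)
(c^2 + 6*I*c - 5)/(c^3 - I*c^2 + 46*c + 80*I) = (c + I)/(c^2 - 6*I*c + 16)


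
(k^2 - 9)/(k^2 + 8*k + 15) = (k - 3)/(k + 5)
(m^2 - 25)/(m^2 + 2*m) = (m^2 - 25)/(m*(m + 2))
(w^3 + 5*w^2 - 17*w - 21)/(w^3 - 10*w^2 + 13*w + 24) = (w + 7)/(w - 8)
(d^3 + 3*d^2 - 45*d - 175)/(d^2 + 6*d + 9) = (d^3 + 3*d^2 - 45*d - 175)/(d^2 + 6*d + 9)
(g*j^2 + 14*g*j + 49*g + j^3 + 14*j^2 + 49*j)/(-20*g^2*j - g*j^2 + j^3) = (-g*j^2 - 14*g*j - 49*g - j^3 - 14*j^2 - 49*j)/(j*(20*g^2 + g*j - j^2))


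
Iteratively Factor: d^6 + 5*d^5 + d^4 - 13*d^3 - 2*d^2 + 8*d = (d + 2)*(d^5 + 3*d^4 - 5*d^3 - 3*d^2 + 4*d) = d*(d + 2)*(d^4 + 3*d^3 - 5*d^2 - 3*d + 4) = d*(d + 2)*(d + 4)*(d^3 - d^2 - d + 1) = d*(d - 1)*(d + 2)*(d + 4)*(d^2 - 1) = d*(d - 1)^2*(d + 2)*(d + 4)*(d + 1)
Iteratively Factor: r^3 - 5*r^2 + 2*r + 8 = (r - 2)*(r^2 - 3*r - 4) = (r - 4)*(r - 2)*(r + 1)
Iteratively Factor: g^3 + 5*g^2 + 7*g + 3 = (g + 1)*(g^2 + 4*g + 3) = (g + 1)^2*(g + 3)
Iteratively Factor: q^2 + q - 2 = (q + 2)*(q - 1)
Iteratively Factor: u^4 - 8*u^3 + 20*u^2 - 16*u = (u)*(u^3 - 8*u^2 + 20*u - 16) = u*(u - 2)*(u^2 - 6*u + 8) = u*(u - 4)*(u - 2)*(u - 2)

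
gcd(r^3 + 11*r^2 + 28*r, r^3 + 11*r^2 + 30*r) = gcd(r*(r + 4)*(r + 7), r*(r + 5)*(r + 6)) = r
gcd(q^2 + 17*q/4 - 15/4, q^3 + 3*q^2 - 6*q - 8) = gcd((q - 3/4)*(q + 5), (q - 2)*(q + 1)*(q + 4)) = 1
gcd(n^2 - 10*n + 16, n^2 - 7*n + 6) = 1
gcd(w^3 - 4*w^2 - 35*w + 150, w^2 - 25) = w - 5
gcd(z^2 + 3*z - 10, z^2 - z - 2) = z - 2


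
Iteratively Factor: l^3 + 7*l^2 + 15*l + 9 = (l + 1)*(l^2 + 6*l + 9) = (l + 1)*(l + 3)*(l + 3)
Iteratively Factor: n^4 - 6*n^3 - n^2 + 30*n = (n + 2)*(n^3 - 8*n^2 + 15*n) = (n - 3)*(n + 2)*(n^2 - 5*n) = (n - 5)*(n - 3)*(n + 2)*(n)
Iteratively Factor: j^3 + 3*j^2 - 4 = (j - 1)*(j^2 + 4*j + 4) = (j - 1)*(j + 2)*(j + 2)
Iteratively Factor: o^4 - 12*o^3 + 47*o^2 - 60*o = (o - 3)*(o^3 - 9*o^2 + 20*o) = (o - 5)*(o - 3)*(o^2 - 4*o) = o*(o - 5)*(o - 3)*(o - 4)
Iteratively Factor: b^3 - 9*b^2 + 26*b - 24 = (b - 4)*(b^2 - 5*b + 6) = (b - 4)*(b - 2)*(b - 3)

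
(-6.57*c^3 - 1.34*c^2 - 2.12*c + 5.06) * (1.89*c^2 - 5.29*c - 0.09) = -12.4173*c^5 + 32.2227*c^4 + 3.6731*c^3 + 20.8988*c^2 - 26.5766*c - 0.4554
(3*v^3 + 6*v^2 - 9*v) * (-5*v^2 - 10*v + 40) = -15*v^5 - 60*v^4 + 105*v^3 + 330*v^2 - 360*v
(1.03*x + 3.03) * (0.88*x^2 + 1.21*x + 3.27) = 0.9064*x^3 + 3.9127*x^2 + 7.0344*x + 9.9081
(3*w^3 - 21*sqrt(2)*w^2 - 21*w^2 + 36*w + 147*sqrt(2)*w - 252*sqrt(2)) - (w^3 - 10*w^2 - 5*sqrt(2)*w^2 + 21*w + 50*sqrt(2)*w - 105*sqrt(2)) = 2*w^3 - 16*sqrt(2)*w^2 - 11*w^2 + 15*w + 97*sqrt(2)*w - 147*sqrt(2)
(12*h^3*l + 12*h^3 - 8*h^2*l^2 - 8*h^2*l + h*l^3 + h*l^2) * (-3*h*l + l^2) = -36*h^4*l^2 - 36*h^4*l + 36*h^3*l^3 + 36*h^3*l^2 - 11*h^2*l^4 - 11*h^2*l^3 + h*l^5 + h*l^4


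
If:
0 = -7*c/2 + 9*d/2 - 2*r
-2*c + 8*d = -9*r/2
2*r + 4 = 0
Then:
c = 145/38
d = 79/38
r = -2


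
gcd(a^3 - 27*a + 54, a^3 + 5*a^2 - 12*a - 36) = a^2 + 3*a - 18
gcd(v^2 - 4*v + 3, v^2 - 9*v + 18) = v - 3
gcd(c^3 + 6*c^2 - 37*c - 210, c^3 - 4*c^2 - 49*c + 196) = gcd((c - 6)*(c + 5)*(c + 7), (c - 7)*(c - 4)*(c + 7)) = c + 7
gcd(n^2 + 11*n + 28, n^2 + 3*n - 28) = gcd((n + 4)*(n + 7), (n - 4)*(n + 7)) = n + 7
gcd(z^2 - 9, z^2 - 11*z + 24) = z - 3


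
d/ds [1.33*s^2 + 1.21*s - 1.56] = 2.66*s + 1.21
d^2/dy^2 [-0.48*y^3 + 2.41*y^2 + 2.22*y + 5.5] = 4.82 - 2.88*y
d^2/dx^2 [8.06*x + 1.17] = 0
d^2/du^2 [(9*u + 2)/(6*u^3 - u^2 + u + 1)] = 2*((9*u + 2)*(18*u^2 - 2*u + 1)^2 + (-162*u^2 + 18*u - (9*u + 2)*(18*u - 1) - 9)*(6*u^3 - u^2 + u + 1))/(6*u^3 - u^2 + u + 1)^3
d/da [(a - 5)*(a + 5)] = 2*a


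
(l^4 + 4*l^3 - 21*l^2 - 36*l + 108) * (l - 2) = l^5 + 2*l^4 - 29*l^3 + 6*l^2 + 180*l - 216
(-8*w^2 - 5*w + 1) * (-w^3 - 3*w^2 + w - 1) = 8*w^5 + 29*w^4 + 6*w^3 + 6*w - 1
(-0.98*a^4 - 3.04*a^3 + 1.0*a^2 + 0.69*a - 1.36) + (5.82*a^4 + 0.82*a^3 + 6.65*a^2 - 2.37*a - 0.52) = 4.84*a^4 - 2.22*a^3 + 7.65*a^2 - 1.68*a - 1.88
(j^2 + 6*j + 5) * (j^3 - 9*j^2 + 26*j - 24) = j^5 - 3*j^4 - 23*j^3 + 87*j^2 - 14*j - 120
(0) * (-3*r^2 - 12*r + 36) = 0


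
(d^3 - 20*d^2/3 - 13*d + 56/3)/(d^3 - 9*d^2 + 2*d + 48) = (d^2 + 4*d/3 - 7/3)/(d^2 - d - 6)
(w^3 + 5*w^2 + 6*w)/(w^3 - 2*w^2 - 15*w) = (w + 2)/(w - 5)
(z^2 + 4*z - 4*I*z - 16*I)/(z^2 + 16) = (z + 4)/(z + 4*I)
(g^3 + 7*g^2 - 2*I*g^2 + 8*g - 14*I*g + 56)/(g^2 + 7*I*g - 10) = (g^2 + g*(7 - 4*I) - 28*I)/(g + 5*I)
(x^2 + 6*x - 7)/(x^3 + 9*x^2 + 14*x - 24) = (x + 7)/(x^2 + 10*x + 24)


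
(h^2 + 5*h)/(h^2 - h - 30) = h/(h - 6)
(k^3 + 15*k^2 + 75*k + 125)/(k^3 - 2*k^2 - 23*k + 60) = (k^2 + 10*k + 25)/(k^2 - 7*k + 12)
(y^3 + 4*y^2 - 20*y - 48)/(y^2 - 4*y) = y + 8 + 12/y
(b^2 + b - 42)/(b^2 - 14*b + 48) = (b + 7)/(b - 8)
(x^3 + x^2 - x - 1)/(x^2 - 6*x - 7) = (x^2 - 1)/(x - 7)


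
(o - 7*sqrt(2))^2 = o^2 - 14*sqrt(2)*o + 98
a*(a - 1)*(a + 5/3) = a^3 + 2*a^2/3 - 5*a/3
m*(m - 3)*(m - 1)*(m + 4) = m^4 - 13*m^2 + 12*m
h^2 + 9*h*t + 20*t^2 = (h + 4*t)*(h + 5*t)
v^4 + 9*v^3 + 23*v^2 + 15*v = v*(v + 1)*(v + 3)*(v + 5)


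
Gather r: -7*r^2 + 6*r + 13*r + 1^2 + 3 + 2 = -7*r^2 + 19*r + 6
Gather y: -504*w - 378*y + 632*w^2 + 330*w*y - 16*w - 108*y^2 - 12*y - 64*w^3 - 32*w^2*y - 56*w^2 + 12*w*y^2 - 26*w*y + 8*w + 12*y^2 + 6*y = -64*w^3 + 576*w^2 - 512*w + y^2*(12*w - 96) + y*(-32*w^2 + 304*w - 384)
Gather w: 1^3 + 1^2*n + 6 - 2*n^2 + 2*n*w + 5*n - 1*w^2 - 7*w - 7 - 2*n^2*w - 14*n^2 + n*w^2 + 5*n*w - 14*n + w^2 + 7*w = -16*n^2 + n*w^2 - 8*n + w*(-2*n^2 + 7*n)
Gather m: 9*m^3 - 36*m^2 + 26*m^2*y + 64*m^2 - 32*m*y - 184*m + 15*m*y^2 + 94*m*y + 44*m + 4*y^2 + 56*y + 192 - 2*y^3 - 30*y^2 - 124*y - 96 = 9*m^3 + m^2*(26*y + 28) + m*(15*y^2 + 62*y - 140) - 2*y^3 - 26*y^2 - 68*y + 96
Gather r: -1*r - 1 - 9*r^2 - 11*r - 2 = -9*r^2 - 12*r - 3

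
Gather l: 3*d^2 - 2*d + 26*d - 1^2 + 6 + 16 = 3*d^2 + 24*d + 21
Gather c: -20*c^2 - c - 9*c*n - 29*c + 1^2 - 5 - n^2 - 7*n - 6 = -20*c^2 + c*(-9*n - 30) - n^2 - 7*n - 10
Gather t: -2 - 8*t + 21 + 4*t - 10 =9 - 4*t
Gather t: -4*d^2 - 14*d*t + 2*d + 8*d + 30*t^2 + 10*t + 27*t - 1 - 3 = -4*d^2 + 10*d + 30*t^2 + t*(37 - 14*d) - 4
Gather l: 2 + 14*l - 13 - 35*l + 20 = 9 - 21*l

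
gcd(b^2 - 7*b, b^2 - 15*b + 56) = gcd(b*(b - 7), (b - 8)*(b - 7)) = b - 7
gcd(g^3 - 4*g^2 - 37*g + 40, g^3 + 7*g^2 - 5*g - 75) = g + 5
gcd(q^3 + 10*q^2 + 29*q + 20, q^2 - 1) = q + 1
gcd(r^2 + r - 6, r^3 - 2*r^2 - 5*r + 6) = 1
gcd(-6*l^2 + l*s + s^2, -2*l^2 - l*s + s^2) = -2*l + s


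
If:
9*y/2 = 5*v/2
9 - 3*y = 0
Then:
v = 27/5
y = 3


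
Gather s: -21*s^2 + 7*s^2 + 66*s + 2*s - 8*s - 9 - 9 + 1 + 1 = -14*s^2 + 60*s - 16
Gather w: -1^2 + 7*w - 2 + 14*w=21*w - 3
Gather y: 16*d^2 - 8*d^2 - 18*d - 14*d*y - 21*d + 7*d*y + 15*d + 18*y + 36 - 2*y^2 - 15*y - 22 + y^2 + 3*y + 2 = 8*d^2 - 24*d - y^2 + y*(6 - 7*d) + 16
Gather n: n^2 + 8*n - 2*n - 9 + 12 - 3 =n^2 + 6*n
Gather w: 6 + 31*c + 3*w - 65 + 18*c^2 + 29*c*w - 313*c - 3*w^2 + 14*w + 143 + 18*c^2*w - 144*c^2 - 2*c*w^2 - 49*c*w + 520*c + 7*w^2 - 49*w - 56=-126*c^2 + 238*c + w^2*(4 - 2*c) + w*(18*c^2 - 20*c - 32) + 28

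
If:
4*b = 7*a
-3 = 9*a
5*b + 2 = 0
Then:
No Solution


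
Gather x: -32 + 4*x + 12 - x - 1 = 3*x - 21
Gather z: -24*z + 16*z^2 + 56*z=16*z^2 + 32*z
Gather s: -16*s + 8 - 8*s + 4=12 - 24*s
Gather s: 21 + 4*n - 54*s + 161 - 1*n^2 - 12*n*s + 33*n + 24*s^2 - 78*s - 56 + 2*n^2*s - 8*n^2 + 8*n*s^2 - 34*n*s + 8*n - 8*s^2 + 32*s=-9*n^2 + 45*n + s^2*(8*n + 16) + s*(2*n^2 - 46*n - 100) + 126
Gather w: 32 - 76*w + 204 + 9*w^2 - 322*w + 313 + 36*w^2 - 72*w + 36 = 45*w^2 - 470*w + 585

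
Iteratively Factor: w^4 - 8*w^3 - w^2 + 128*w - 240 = (w - 5)*(w^3 - 3*w^2 - 16*w + 48) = (w - 5)*(w + 4)*(w^2 - 7*w + 12) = (w - 5)*(w - 3)*(w + 4)*(w - 4)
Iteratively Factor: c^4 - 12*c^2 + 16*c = (c + 4)*(c^3 - 4*c^2 + 4*c) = (c - 2)*(c + 4)*(c^2 - 2*c) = c*(c - 2)*(c + 4)*(c - 2)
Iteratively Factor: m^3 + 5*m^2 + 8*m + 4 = (m + 2)*(m^2 + 3*m + 2) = (m + 2)^2*(m + 1)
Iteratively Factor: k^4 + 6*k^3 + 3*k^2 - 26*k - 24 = (k - 2)*(k^3 + 8*k^2 + 19*k + 12) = (k - 2)*(k + 4)*(k^2 + 4*k + 3) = (k - 2)*(k + 1)*(k + 4)*(k + 3)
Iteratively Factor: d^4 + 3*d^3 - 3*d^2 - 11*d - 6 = (d + 3)*(d^3 - 3*d - 2) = (d - 2)*(d + 3)*(d^2 + 2*d + 1) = (d - 2)*(d + 1)*(d + 3)*(d + 1)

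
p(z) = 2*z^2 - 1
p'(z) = 4*z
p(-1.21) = 1.93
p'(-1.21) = -4.84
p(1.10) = 1.42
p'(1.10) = 4.40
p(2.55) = 12.00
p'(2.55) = 10.20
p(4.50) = 39.50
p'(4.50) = 18.00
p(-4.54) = 40.22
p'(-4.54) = -18.16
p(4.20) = 34.28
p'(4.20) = 16.80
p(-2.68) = 13.36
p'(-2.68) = -10.72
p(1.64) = 4.38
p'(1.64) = 6.56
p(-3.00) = 17.00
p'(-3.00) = -12.00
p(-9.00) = 161.00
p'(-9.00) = -36.00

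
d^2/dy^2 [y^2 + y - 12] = 2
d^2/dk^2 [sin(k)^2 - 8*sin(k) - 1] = 8*sin(k) + 2*cos(2*k)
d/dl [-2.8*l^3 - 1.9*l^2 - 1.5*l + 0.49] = -8.4*l^2 - 3.8*l - 1.5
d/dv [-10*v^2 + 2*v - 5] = 2 - 20*v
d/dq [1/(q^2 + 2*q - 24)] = 2*(-q - 1)/(q^2 + 2*q - 24)^2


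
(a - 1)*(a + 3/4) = a^2 - a/4 - 3/4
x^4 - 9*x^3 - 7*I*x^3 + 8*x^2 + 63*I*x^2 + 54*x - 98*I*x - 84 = (x - 7)*(x - 2)*(x - 6*I)*(x - I)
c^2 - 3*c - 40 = (c - 8)*(c + 5)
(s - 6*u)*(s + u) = s^2 - 5*s*u - 6*u^2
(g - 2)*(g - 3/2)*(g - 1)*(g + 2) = g^4 - 5*g^3/2 - 5*g^2/2 + 10*g - 6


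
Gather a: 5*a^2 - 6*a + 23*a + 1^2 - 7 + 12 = 5*a^2 + 17*a + 6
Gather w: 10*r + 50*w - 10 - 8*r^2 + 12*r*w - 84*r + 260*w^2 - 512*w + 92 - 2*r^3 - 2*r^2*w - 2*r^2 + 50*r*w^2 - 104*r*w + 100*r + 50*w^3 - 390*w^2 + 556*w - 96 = -2*r^3 - 10*r^2 + 26*r + 50*w^3 + w^2*(50*r - 130) + w*(-2*r^2 - 92*r + 94) - 14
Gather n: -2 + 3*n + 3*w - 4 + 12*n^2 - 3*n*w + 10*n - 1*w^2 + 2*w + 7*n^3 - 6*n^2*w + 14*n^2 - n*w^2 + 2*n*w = 7*n^3 + n^2*(26 - 6*w) + n*(-w^2 - w + 13) - w^2 + 5*w - 6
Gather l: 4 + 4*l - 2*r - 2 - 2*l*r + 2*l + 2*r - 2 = l*(6 - 2*r)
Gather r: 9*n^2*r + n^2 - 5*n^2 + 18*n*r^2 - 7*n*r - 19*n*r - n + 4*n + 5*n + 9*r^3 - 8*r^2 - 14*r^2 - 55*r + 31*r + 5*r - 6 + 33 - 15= -4*n^2 + 8*n + 9*r^3 + r^2*(18*n - 22) + r*(9*n^2 - 26*n - 19) + 12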